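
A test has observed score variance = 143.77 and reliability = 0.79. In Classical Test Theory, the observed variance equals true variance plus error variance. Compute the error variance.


var_true = rxx * var_obs = 0.79 * 143.77 = 113.5783
var_error = var_obs - var_true
var_error = 143.77 - 113.5783
var_error = 30.1917

30.1917


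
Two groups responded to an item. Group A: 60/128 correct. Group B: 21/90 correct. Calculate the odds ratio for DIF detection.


Odds_A = 60/68 = 0.8824
Odds_B = 21/69 = 0.3043
OR = Odds_A / Odds_B = 0.8824 / 0.3043
Exactly, OR = (60 * 69) / (68 * 21) = 4140 / 1428
OR = 2.8992

2.8992


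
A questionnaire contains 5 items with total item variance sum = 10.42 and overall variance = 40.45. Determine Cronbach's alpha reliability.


alpha = (k/(k-1)) * (1 - sum(si^2)/s_total^2)
= (5/4) * (1 - 10.42/40.45)
alpha = 0.928

0.928


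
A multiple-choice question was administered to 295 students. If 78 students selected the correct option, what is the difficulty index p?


Item difficulty p = number correct / total examinees
p = 78 / 295
p = 0.2644

0.2644


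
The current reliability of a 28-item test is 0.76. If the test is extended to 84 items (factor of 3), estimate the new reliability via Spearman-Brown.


r_new = (n * rxx) / (1 + (n-1) * rxx)
r_new = (3 * 0.76) / (1 + 2 * 0.76)
r_new = 2.28 / 2.52
r_new = 0.9048

0.9048


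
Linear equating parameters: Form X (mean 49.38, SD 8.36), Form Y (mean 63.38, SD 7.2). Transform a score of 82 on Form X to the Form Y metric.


slope = SD_Y / SD_X = 7.2 / 8.36 ~ 0.8612
intercept = mean_Y - slope * mean_X = 63.38 - (7.2 / 8.36) * 49.38 ~ 20.8518
Y = slope * X + intercept. To avoid rounding drift from the rounded slope/intercept, evaluate the equivalent form Y = mean_Y + SD_Y * (X - mean_X) / SD_X at full precision:
Y = 63.38 + 7.2 * (82 - 49.38) / 8.36
Y = 63.38 + 7.2 * 32.62 / 8.36
Y = 63.38 + 234.864 / 8.36
Y = 63.38 + 28.0938
Y = 91.4738

91.4738


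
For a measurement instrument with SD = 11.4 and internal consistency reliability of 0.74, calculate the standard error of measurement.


SEM = SD * sqrt(1 - rxx)
SEM = 11.4 * sqrt(1 - 0.74)
SEM = 11.4 * sqrt(0.26) = 11.4 * 0.509902
SEM = 5.8129

5.8129


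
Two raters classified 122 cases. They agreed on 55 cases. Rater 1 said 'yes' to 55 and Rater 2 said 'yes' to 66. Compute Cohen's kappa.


P_o = 55/122 = 0.45082
P_e = (55*66 + 67*56) / 14884 = 0.495969
kappa = (P_o - P_e) / (1 - P_e)
kappa = (0.45082 - 0.495969) / (1 - 0.495969)
kappa = -0.0896

-0.0896


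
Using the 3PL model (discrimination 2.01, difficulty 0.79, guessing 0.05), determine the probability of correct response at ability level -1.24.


logit = 2.01*(-1.24 - 0.79) = -4.0803
P* = 1/(1 + exp(--4.0803)) = 0.0166
P = 0.05 + (1 - 0.05) * 0.0166
P = 0.0658

0.0658


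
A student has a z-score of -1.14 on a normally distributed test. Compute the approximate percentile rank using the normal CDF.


CDF(z) = 0.5 * (1 + erf(z/sqrt(2)))
erf(-0.8061) = -0.7457
CDF = 0.1271
Percentile rank = 0.1271 * 100 = 12.71

12.71


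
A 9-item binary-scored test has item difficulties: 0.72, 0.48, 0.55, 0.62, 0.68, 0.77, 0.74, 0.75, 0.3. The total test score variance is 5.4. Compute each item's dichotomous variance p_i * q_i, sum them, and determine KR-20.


For each item, compute p_i * q_i:
  Item 1: 0.72 * 0.28 = 0.2016
  Item 2: 0.48 * 0.52 = 0.2496
  Item 3: 0.55 * 0.45 = 0.2475
  Item 4: 0.62 * 0.38 = 0.2356
  Item 5: 0.68 * 0.32 = 0.2176
  Item 6: 0.77 * 0.23 = 0.1771
  Item 7: 0.74 * 0.26 = 0.1924
  Item 8: 0.75 * 0.25 = 0.1875
  Item 9: 0.3 * 0.7 = 0.21
Sum(p_i * q_i) = 0.2016 + 0.2496 + 0.2475 + 0.2356 + 0.2176 + 0.1771 + 0.1924 + 0.1875 + 0.21 = 1.9189
KR-20 = (k/(k-1)) * (1 - Sum(p_i*q_i) / Var_total)
= (9/8) * (1 - 1.9189/5.4)
= 1.125 * 0.6446
KR-20 = 0.7252

0.7252


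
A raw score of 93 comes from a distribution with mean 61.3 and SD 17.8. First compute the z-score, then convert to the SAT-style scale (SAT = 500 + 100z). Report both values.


z = (X - mean) / SD = (93 - 61.3) / 17.8
z = 31.7 / 17.8
z = 1.7809
SAT-scale = SAT = 500 + 100z
Carry z at full precision (z = 31.7 / 17.8) into the conversion:
SAT-scale = 500 + 100 * (31.7 / 17.8) = 500 + 3170 / 17.8
SAT-scale = 500 + 178.0899
SAT-scale = 678.0899

678.0899


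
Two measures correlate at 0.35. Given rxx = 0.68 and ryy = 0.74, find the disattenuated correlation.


r_corrected = rxy / sqrt(rxx * ryy)
= 0.35 / sqrt(0.68 * 0.74)
= 0.35 / sqrt(0.5032)
= 0.35 / 0.709366
r_corrected = 0.4934

0.4934


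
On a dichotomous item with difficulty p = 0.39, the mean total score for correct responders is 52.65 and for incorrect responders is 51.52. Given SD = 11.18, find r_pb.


q = 1 - p = 0.61
rpb = ((M1 - M0) / SD) * sqrt(p * q)
rpb = ((52.65 - 51.52) / 11.18) * sqrt(0.39 * 0.61)
rpb = 0.0493

0.0493


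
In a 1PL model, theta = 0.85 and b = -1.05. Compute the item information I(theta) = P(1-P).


P = 1/(1+exp(-(0.85--1.05))) = 0.8699
I = P*(1-P) = 0.8699 * 0.1301
I = 0.1132

0.1132


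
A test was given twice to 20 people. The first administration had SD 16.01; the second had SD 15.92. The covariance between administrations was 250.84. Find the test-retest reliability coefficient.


r = cov(X,Y) / (SD_X * SD_Y)
r = 250.84 / (16.01 * 15.92)
r = 250.84 / 254.8792
r = 0.9842

0.9842


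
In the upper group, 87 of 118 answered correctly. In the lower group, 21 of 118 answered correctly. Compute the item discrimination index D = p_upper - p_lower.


p_upper = 87/118 = 0.7373
p_lower = 21/118 = 0.178
D = 0.7373 - 0.178 = 0.5593

0.5593


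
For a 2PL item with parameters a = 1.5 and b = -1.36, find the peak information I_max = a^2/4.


For 2PL, max info at theta = b = -1.36
I_max = a^2 / 4 = 1.5^2 / 4
= 2.25 / 4
I_max = 0.5625

0.5625


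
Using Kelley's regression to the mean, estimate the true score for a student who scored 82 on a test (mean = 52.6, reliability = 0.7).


T_est = rxx * X + (1 - rxx) * mean
T_est = 0.7 * 82 + 0.3 * 52.6
T_est = 57.4 + 15.78
T_est = 73.18

73.18


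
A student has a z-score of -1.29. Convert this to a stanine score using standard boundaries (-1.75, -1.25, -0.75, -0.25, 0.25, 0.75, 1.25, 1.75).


Stanine boundaries: [-1.75, -1.25, -0.75, -0.25, 0.25, 0.75, 1.25, 1.75]
z = -1.29
Check each boundary:
  z >= -1.75 -> could be stanine 2
  z < -1.25
  z < -0.75
  z < -0.25
  z < 0.25
  z < 0.75
  z < 1.25
  z < 1.75
Highest qualifying boundary gives stanine = 2

2


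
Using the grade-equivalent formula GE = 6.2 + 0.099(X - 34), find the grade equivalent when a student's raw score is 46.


raw - median = 46 - 34 = 12
slope * diff = 0.099 * 12 = 1.188
GE = 6.2 + 1.188
GE = 7.388

7.388


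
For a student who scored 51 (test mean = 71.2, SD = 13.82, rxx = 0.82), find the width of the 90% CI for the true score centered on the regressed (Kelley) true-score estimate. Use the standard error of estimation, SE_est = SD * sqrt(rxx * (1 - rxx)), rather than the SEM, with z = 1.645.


True score estimate = 0.82*51 + 0.18*71.2 = 54.636
SE_est = SD * sqrt(rxx * (1 - rxx)) = 13.82 * sqrt(0.82 * 0.18) = 13.82 * sqrt(0.1476) = 5.309471
CI = T_est +/- z * SE_est, so width = 2 * z * SE_est = 2 * 1.645 * 5.309471
Width = 17.4682

17.4682


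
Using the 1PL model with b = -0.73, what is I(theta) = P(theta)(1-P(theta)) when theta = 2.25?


P = 1/(1+exp(-(2.25--0.73))) = 0.9517
I = P*(1-P) = 0.9517 * 0.0483
I = 0.046

0.046


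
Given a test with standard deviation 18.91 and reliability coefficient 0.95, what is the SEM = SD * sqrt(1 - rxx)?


SEM = SD * sqrt(1 - rxx)
SEM = 18.91 * sqrt(1 - 0.95)
SEM = 18.91 * sqrt(0.05) = 18.91 * 0.223607
SEM = 4.2284

4.2284


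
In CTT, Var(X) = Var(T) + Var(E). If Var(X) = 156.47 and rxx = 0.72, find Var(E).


var_true = rxx * var_obs = 0.72 * 156.47 = 112.6584
var_error = var_obs - var_true
var_error = 156.47 - 112.6584
var_error = 43.8116

43.8116


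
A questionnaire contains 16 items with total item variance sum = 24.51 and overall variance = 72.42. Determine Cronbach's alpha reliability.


alpha = (k/(k-1)) * (1 - sum(si^2)/s_total^2)
= (16/15) * (1 - 24.51/72.42)
alpha = 0.7057

0.7057


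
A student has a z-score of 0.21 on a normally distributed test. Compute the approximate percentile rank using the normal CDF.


CDF(z) = 0.5 * (1 + erf(z/sqrt(2)))
erf(0.1485) = 0.1663
CDF = 0.5832
Percentile rank = 0.5832 * 100 = 58.32

58.32


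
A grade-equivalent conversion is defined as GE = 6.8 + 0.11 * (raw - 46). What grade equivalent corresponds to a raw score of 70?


raw - median = 70 - 46 = 24
slope * diff = 0.11 * 24 = 2.64
GE = 6.8 + 2.64
GE = 9.44

9.44


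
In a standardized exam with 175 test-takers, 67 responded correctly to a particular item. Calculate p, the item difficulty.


Item difficulty p = number correct / total examinees
p = 67 / 175
p = 0.3829

0.3829


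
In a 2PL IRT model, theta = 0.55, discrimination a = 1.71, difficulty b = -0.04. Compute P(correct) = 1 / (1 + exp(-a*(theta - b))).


a*(theta - b) = 1.71 * (0.55 - -0.04) = 1.0089
exp(-1.0089) = 0.3646
P = 1 / (1 + 0.3646)
P = 0.7328

0.7328


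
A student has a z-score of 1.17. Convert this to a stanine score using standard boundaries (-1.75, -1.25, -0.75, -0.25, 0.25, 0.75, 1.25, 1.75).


Stanine boundaries: [-1.75, -1.25, -0.75, -0.25, 0.25, 0.75, 1.25, 1.75]
z = 1.17
Check each boundary:
  z >= -1.75 -> could be stanine 2
  z >= -1.25 -> could be stanine 3
  z >= -0.75 -> could be stanine 4
  z >= -0.25 -> could be stanine 5
  z >= 0.25 -> could be stanine 6
  z >= 0.75 -> could be stanine 7
  z < 1.25
  z < 1.75
Highest qualifying boundary gives stanine = 7

7


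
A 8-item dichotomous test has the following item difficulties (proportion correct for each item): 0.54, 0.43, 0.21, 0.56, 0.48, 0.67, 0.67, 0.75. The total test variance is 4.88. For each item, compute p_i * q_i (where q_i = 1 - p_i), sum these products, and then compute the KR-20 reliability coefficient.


For each item, compute p_i * q_i:
  Item 1: 0.54 * 0.46 = 0.2484
  Item 2: 0.43 * 0.57 = 0.2451
  Item 3: 0.21 * 0.79 = 0.1659
  Item 4: 0.56 * 0.44 = 0.2464
  Item 5: 0.48 * 0.52 = 0.2496
  Item 6: 0.67 * 0.33 = 0.2211
  Item 7: 0.67 * 0.33 = 0.2211
  Item 8: 0.75 * 0.25 = 0.1875
Sum(p_i * q_i) = 0.2484 + 0.2451 + 0.1659 + 0.2464 + 0.2496 + 0.2211 + 0.2211 + 0.1875 = 1.7851
KR-20 = (k/(k-1)) * (1 - Sum(p_i*q_i) / Var_total)
= (8/7) * (1 - 1.7851/4.88)
= 1.1429 * 0.6342
KR-20 = 0.7248

0.7248


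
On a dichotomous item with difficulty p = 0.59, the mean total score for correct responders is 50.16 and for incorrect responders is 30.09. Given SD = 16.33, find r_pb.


q = 1 - p = 0.41
rpb = ((M1 - M0) / SD) * sqrt(p * q)
rpb = ((50.16 - 30.09) / 16.33) * sqrt(0.59 * 0.41)
rpb = 0.6045

0.6045


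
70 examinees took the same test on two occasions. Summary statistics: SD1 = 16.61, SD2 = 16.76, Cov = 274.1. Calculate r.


r = cov(X,Y) / (SD_X * SD_Y)
r = 274.1 / (16.61 * 16.76)
r = 274.1 / 278.3836
r = 0.9846

0.9846


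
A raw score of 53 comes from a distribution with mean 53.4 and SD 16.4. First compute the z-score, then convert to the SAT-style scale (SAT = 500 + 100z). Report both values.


z = (X - mean) / SD = (53 - 53.4) / 16.4
z = -0.4 / 16.4
z = -0.0244
SAT-scale = SAT = 500 + 100z
Carry z at full precision (z = -0.4 / 16.4) into the conversion:
SAT-scale = 500 + 100 * (-0.4 / 16.4) = 500 + -40 / 16.4
SAT-scale = 500 + -2.439
SAT-scale = 497.561

497.561


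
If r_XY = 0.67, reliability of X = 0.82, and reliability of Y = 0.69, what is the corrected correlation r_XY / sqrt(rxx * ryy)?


r_corrected = rxy / sqrt(rxx * ryy)
= 0.67 / sqrt(0.82 * 0.69)
= 0.67 / sqrt(0.5658)
= 0.67 / 0.752197
r_corrected = 0.8907

0.8907


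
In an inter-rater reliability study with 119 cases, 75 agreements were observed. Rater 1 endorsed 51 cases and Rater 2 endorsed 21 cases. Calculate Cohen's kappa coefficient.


P_o = 75/119 = 0.630252
P_e = (51*21 + 68*98) / 14161 = 0.546218
kappa = (P_o - P_e) / (1 - P_e)
kappa = (0.630252 - 0.546218) / (1 - 0.546218)
kappa = 0.1852

0.1852


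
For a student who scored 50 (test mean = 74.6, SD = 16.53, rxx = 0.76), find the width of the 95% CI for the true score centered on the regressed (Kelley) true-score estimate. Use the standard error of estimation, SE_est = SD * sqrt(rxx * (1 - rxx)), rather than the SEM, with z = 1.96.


True score estimate = 0.76*50 + 0.24*74.6 = 55.904
SE_est = SD * sqrt(rxx * (1 - rxx)) = 16.53 * sqrt(0.76 * 0.24) = 16.53 * sqrt(0.1824) = 7.059684
CI = T_est +/- z * SE_est, so width = 2 * z * SE_est = 2 * 1.96 * 7.059684
Width = 27.674

27.674


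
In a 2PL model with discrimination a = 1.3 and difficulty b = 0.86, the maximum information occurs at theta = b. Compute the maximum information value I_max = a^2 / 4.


For 2PL, max info at theta = b = 0.86
I_max = a^2 / 4 = 1.3^2 / 4
= 1.69 / 4
I_max = 0.4225

0.4225


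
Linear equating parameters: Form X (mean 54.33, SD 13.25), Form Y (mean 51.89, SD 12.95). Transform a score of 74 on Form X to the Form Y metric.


slope = SD_Y / SD_X = 12.95 / 13.25 ~ 0.9774
intercept = mean_Y - slope * mean_X = 51.89 - (12.95 / 13.25) * 54.33 ~ -1.2099
Y = slope * X + intercept. To avoid rounding drift from the rounded slope/intercept, evaluate the equivalent form Y = mean_Y + SD_Y * (X - mean_X) / SD_X at full precision:
Y = 51.89 + 12.95 * (74 - 54.33) / 13.25
Y = 51.89 + 12.95 * 19.67 / 13.25
Y = 51.89 + 254.7265 / 13.25
Y = 51.89 + 19.2246
Y = 71.1146

71.1146


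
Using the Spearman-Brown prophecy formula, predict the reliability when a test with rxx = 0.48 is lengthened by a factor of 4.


r_new = (n * rxx) / (1 + (n-1) * rxx)
r_new = (4 * 0.48) / (1 + 3 * 0.48)
r_new = 1.92 / 2.44
r_new = 0.7869

0.7869


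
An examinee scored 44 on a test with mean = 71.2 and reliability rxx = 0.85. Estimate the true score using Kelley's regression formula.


T_est = rxx * X + (1 - rxx) * mean
T_est = 0.85 * 44 + 0.15 * 71.2
T_est = 37.4 + 10.68
T_est = 48.08

48.08


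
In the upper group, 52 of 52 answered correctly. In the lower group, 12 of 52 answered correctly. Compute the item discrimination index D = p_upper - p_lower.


p_upper = 52/52 = 1.0
p_lower = 12/52 = 0.2308
D = 1.0 - 0.2308 = 0.7692

0.7692


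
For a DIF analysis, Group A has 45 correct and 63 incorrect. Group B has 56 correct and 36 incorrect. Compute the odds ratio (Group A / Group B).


Odds_A = 45/63 = 0.7143
Odds_B = 56/36 = 1.5556
OR = Odds_A / Odds_B = 0.7143 / 1.5556
Exactly, OR = (45 * 36) / (63 * 56) = 1620 / 3528
OR = 0.4592

0.4592


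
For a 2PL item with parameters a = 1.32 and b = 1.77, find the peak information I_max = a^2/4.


For 2PL, max info at theta = b = 1.77
I_max = a^2 / 4 = 1.32^2 / 4
= 1.7424 / 4
I_max = 0.4356

0.4356


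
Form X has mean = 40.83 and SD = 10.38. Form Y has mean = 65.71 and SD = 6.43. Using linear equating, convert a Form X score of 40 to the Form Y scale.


slope = SD_Y / SD_X = 6.43 / 10.38 ~ 0.6195
intercept = mean_Y - slope * mean_X = 65.71 - (6.43 / 10.38) * 40.83 ~ 40.4174
Y = slope * X + intercept. To avoid rounding drift from the rounded slope/intercept, evaluate the equivalent form Y = mean_Y + SD_Y * (X - mean_X) / SD_X at full precision:
Y = 65.71 + 6.43 * (40 - 40.83) / 10.38
Y = 65.71 - 6.43 * 0.83 / 10.38
Y = 65.71 - 5.3369 / 10.38
Y = 65.71 - 0.5142
Y = 65.1958

65.1958


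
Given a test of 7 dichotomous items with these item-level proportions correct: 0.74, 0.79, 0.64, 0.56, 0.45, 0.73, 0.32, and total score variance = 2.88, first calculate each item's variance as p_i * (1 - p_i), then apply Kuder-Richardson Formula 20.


For each item, compute p_i * q_i:
  Item 1: 0.74 * 0.26 = 0.1924
  Item 2: 0.79 * 0.21 = 0.1659
  Item 3: 0.64 * 0.36 = 0.2304
  Item 4: 0.56 * 0.44 = 0.2464
  Item 5: 0.45 * 0.55 = 0.2475
  Item 6: 0.73 * 0.27 = 0.1971
  Item 7: 0.32 * 0.68 = 0.2176
Sum(p_i * q_i) = 0.1924 + 0.1659 + 0.2304 + 0.2464 + 0.2475 + 0.1971 + 0.2176 = 1.4973
KR-20 = (k/(k-1)) * (1 - Sum(p_i*q_i) / Var_total)
= (7/6) * (1 - 1.4973/2.88)
= 1.1667 * 0.4801
KR-20 = 0.5601

0.5601


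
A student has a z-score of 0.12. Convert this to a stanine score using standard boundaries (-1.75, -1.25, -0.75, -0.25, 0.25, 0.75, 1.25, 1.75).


Stanine boundaries: [-1.75, -1.25, -0.75, -0.25, 0.25, 0.75, 1.25, 1.75]
z = 0.12
Check each boundary:
  z >= -1.75 -> could be stanine 2
  z >= -1.25 -> could be stanine 3
  z >= -0.75 -> could be stanine 4
  z >= -0.25 -> could be stanine 5
  z < 0.25
  z < 0.75
  z < 1.25
  z < 1.75
Highest qualifying boundary gives stanine = 5

5


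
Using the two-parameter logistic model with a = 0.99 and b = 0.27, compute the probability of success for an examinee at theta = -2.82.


a*(theta - b) = 0.99 * (-2.82 - 0.27) = -3.0591
exp(--3.0591) = 21.3084
P = 1 / (1 + 21.3084)
P = 0.0448

0.0448


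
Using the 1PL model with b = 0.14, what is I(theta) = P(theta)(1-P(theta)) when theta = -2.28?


P = 1/(1+exp(-(-2.28-0.14))) = 0.0817
I = P*(1-P) = 0.0817 * 0.9183
I = 0.075

0.075


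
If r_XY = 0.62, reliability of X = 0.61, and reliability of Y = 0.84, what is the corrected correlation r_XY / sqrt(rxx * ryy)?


r_corrected = rxy / sqrt(rxx * ryy)
= 0.62 / sqrt(0.61 * 0.84)
= 0.62 / sqrt(0.5124)
= 0.62 / 0.715821
r_corrected = 0.8661

0.8661


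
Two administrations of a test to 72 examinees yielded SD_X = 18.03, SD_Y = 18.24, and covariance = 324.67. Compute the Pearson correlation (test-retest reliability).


r = cov(X,Y) / (SD_X * SD_Y)
r = 324.67 / (18.03 * 18.24)
r = 324.67 / 328.8672
r = 0.9872

0.9872


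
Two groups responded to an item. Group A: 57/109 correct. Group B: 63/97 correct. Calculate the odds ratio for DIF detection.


Odds_A = 57/52 = 1.0962
Odds_B = 63/34 = 1.8529
OR = Odds_A / Odds_B = 1.0962 / 1.8529
Exactly, OR = (57 * 34) / (52 * 63) = 1938 / 3276
OR = 0.5916

0.5916


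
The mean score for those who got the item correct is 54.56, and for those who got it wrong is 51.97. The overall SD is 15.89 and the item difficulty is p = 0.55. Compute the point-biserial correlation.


q = 1 - p = 0.45
rpb = ((M1 - M0) / SD) * sqrt(p * q)
rpb = ((54.56 - 51.97) / 15.89) * sqrt(0.55 * 0.45)
rpb = 0.0811

0.0811


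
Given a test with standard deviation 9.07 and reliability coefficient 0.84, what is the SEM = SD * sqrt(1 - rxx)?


SEM = SD * sqrt(1 - rxx)
SEM = 9.07 * sqrt(1 - 0.84)
SEM = 9.07 * sqrt(0.16) = 9.07 * 0.4
SEM = 3.628

3.628


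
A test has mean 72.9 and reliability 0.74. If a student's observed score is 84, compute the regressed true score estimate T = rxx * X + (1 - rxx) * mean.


T_est = rxx * X + (1 - rxx) * mean
T_est = 0.74 * 84 + 0.26 * 72.9
T_est = 62.16 + 18.954
T_est = 81.114

81.114


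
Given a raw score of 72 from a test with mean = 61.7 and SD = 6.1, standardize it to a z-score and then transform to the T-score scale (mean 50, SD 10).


z = (X - mean) / SD = (72 - 61.7) / 6.1
z = 10.3 / 6.1
z = 1.6885
T-score = T = 50 + 10z
Carry z at full precision (z = 10.3 / 6.1) into the conversion:
T-score = 50 + 10 * (10.3 / 6.1) = 50 + 103 / 6.1
T-score = 50 + 16.8852
T-score = 66.8852

66.8852


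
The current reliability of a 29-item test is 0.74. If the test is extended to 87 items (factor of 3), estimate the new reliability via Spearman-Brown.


r_new = (n * rxx) / (1 + (n-1) * rxx)
r_new = (3 * 0.74) / (1 + 2 * 0.74)
r_new = 2.22 / 2.48
r_new = 0.8952

0.8952


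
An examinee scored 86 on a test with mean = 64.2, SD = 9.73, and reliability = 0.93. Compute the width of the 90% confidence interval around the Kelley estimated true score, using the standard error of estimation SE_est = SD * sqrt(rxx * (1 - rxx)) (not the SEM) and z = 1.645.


True score estimate = 0.93*86 + 0.07*64.2 = 84.474
SE_est = SD * sqrt(rxx * (1 - rxx)) = 9.73 * sqrt(0.93 * 0.07) = 9.73 * sqrt(0.0651) = 2.48258
CI = T_est +/- z * SE_est, so width = 2 * z * SE_est = 2 * 1.645 * 2.48258
Width = 8.1677

8.1677


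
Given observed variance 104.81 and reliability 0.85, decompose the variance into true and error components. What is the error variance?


var_true = rxx * var_obs = 0.85 * 104.81 = 89.0885
var_error = var_obs - var_true
var_error = 104.81 - 89.0885
var_error = 15.7215

15.7215


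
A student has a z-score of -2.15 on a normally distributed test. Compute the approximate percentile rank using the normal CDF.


CDF(z) = 0.5 * (1 + erf(z/sqrt(2)))
erf(-1.5203) = -0.9684
CDF = 0.0158
Percentile rank = 0.0158 * 100 = 1.58

1.58


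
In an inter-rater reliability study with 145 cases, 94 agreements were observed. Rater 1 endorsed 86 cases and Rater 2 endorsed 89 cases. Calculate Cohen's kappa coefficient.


P_o = 94/145 = 0.648276
P_e = (86*89 + 59*56) / 21025 = 0.521189
kappa = (P_o - P_e) / (1 - P_e)
kappa = (0.648276 - 0.521189) / (1 - 0.521189)
kappa = 0.2654

0.2654


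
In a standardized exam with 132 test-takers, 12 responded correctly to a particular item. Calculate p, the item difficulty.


Item difficulty p = number correct / total examinees
p = 12 / 132
p = 0.0909

0.0909


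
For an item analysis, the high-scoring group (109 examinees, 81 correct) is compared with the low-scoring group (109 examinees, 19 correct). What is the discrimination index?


p_upper = 81/109 = 0.7431
p_lower = 19/109 = 0.1743
D = 0.7431 - 0.1743 = 0.5688

0.5688


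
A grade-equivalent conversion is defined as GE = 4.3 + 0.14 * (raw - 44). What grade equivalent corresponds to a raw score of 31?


raw - median = 31 - 44 = -13
slope * diff = 0.14 * -13 = -1.82
GE = 4.3 + -1.82
GE = 2.48

2.48


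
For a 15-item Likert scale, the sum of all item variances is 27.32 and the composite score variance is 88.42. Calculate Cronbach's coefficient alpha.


alpha = (k/(k-1)) * (1 - sum(si^2)/s_total^2)
= (15/14) * (1 - 27.32/88.42)
alpha = 0.7404

0.7404


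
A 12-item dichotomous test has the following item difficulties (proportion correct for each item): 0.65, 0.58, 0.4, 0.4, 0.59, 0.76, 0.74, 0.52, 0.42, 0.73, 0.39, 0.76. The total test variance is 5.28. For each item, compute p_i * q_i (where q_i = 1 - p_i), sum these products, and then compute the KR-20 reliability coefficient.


For each item, compute p_i * q_i:
  Item 1: 0.65 * 0.35 = 0.2275
  Item 2: 0.58 * 0.42 = 0.2436
  Item 3: 0.4 * 0.6 = 0.24
  Item 4: 0.4 * 0.6 = 0.24
  Item 5: 0.59 * 0.41 = 0.2419
  Item 6: 0.76 * 0.24 = 0.1824
  Item 7: 0.74 * 0.26 = 0.1924
  Item 8: 0.52 * 0.48 = 0.2496
  Item 9: 0.42 * 0.58 = 0.2436
  Item 10: 0.73 * 0.27 = 0.1971
  Item 11: 0.39 * 0.61 = 0.2379
  Item 12: 0.76 * 0.24 = 0.1824
Sum(p_i * q_i) = 0.2275 + 0.2436 + 0.24 + 0.24 + 0.2419 + 0.1824 + 0.1924 + 0.2496 + 0.2436 + 0.1971 + 0.2379 + 0.1824 = 2.6784
KR-20 = (k/(k-1)) * (1 - Sum(p_i*q_i) / Var_total)
= (12/11) * (1 - 2.6784/5.28)
= 1.0909 * 0.4927
KR-20 = 0.5375

0.5375


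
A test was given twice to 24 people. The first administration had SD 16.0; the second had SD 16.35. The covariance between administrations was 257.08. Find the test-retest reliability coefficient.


r = cov(X,Y) / (SD_X * SD_Y)
r = 257.08 / (16.0 * 16.35)
r = 257.08 / 261.6
r = 0.9827

0.9827


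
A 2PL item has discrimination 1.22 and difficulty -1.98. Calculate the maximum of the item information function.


For 2PL, max info at theta = b = -1.98
I_max = a^2 / 4 = 1.22^2 / 4
= 1.4884 / 4
I_max = 0.3721

0.3721


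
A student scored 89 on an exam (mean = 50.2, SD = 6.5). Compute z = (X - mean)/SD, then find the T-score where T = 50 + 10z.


z = (X - mean) / SD = (89 - 50.2) / 6.5
z = 38.8 / 6.5
z = 5.9692
T-score = T = 50 + 10z
Carry z at full precision (z = 38.8 / 6.5) into the conversion:
T-score = 50 + 10 * (38.8 / 6.5) = 50 + 388 / 6.5
T-score = 50 + 59.6923
T-score = 109.6923

109.6923


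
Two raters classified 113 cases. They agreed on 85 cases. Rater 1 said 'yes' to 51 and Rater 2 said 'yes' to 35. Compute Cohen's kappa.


P_o = 85/113 = 0.752212
P_e = (51*35 + 62*78) / 12769 = 0.518521
kappa = (P_o - P_e) / (1 - P_e)
kappa = (0.752212 - 0.518521) / (1 - 0.518521)
kappa = 0.4854

0.4854


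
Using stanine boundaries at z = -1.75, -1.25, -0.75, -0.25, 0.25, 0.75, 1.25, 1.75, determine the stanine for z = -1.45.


Stanine boundaries: [-1.75, -1.25, -0.75, -0.25, 0.25, 0.75, 1.25, 1.75]
z = -1.45
Check each boundary:
  z >= -1.75 -> could be stanine 2
  z < -1.25
  z < -0.75
  z < -0.25
  z < 0.25
  z < 0.75
  z < 1.25
  z < 1.75
Highest qualifying boundary gives stanine = 2

2


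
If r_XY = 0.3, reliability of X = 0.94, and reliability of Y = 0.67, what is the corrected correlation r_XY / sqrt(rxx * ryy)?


r_corrected = rxy / sqrt(rxx * ryy)
= 0.3 / sqrt(0.94 * 0.67)
= 0.3 / sqrt(0.6298)
= 0.3 / 0.793599
r_corrected = 0.378

0.378


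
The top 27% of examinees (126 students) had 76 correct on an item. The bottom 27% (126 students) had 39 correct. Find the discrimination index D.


p_upper = 76/126 = 0.6032
p_lower = 39/126 = 0.3095
D = 0.6032 - 0.3095 = 0.2937

0.2937


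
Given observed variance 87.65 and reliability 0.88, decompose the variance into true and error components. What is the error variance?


var_true = rxx * var_obs = 0.88 * 87.65 = 77.132
var_error = var_obs - var_true
var_error = 87.65 - 77.132
var_error = 10.518

10.518


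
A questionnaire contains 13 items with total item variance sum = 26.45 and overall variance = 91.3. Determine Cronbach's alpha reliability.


alpha = (k/(k-1)) * (1 - sum(si^2)/s_total^2)
= (13/12) * (1 - 26.45/91.3)
alpha = 0.7695

0.7695


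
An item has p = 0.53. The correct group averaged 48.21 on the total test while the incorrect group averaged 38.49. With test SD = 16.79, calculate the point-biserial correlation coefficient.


q = 1 - p = 0.47
rpb = ((M1 - M0) / SD) * sqrt(p * q)
rpb = ((48.21 - 38.49) / 16.79) * sqrt(0.53 * 0.47)
rpb = 0.2889

0.2889


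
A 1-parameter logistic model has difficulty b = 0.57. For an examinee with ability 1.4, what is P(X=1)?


theta - b = 1.4 - 0.57 = 0.83
exp(-(theta - b)) = exp(-0.83) = 0.436
P = 1 / (1 + 0.436)
P = 0.6964

0.6964


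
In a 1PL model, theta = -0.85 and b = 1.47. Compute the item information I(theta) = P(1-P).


P = 1/(1+exp(-(-0.85-1.47))) = 0.0895
I = P*(1-P) = 0.0895 * 0.9105
I = 0.0815

0.0815


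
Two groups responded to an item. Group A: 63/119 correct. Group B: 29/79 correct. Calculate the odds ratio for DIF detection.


Odds_A = 63/56 = 1.125
Odds_B = 29/50 = 0.58
OR = Odds_A / Odds_B = 1.125 / 0.58
Exactly, OR = (63 * 50) / (56 * 29) = 3150 / 1624
OR = 1.9397

1.9397


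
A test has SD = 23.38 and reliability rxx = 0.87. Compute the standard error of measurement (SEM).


SEM = SD * sqrt(1 - rxx)
SEM = 23.38 * sqrt(1 - 0.87)
SEM = 23.38 * sqrt(0.13) = 23.38 * 0.360555
SEM = 8.4298

8.4298


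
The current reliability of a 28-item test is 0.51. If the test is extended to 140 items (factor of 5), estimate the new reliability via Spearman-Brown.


r_new = (n * rxx) / (1 + (n-1) * rxx)
r_new = (5 * 0.51) / (1 + 4 * 0.51)
r_new = 2.55 / 3.04
r_new = 0.8388

0.8388


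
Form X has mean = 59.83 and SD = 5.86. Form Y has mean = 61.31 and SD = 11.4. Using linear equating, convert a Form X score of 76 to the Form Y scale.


slope = SD_Y / SD_X = 11.4 / 5.86 ~ 1.9454
intercept = mean_Y - slope * mean_X = 61.31 - (11.4 / 5.86) * 59.83 ~ -55.0828
Y = slope * X + intercept. To avoid rounding drift from the rounded slope/intercept, evaluate the equivalent form Y = mean_Y + SD_Y * (X - mean_X) / SD_X at full precision:
Y = 61.31 + 11.4 * (76 - 59.83) / 5.86
Y = 61.31 + 11.4 * 16.17 / 5.86
Y = 61.31 + 184.338 / 5.86
Y = 61.31 + 31.457
Y = 92.767

92.767


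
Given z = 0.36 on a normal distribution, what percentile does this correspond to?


CDF(z) = 0.5 * (1 + erf(z/sqrt(2)))
erf(0.2546) = 0.2812
CDF = 0.6406
Percentile rank = 0.6406 * 100 = 64.06

64.06


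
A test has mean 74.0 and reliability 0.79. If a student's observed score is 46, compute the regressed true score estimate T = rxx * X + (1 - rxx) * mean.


T_est = rxx * X + (1 - rxx) * mean
T_est = 0.79 * 46 + 0.21 * 74.0
T_est = 36.34 + 15.54
T_est = 51.88

51.88


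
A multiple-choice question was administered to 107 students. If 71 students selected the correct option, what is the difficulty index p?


Item difficulty p = number correct / total examinees
p = 71 / 107
p = 0.6636

0.6636


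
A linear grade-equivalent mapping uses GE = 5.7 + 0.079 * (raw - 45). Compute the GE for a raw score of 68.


raw - median = 68 - 45 = 23
slope * diff = 0.079 * 23 = 1.817
GE = 5.7 + 1.817
GE = 7.517

7.517


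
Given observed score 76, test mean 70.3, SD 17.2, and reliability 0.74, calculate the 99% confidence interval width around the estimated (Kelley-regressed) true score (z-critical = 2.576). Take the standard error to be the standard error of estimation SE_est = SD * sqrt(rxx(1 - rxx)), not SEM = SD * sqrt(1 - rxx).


True score estimate = 0.74*76 + 0.26*70.3 = 74.518
SE_est = SD * sqrt(rxx * (1 - rxx)) = 17.2 * sqrt(0.74 * 0.26) = 17.2 * sqrt(0.1924) = 7.544509
CI = T_est +/- z * SE_est, so width = 2 * z * SE_est = 2 * 2.576 * 7.544509
Width = 38.8693

38.8693


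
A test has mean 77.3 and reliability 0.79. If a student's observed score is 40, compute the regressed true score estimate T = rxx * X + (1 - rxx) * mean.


T_est = rxx * X + (1 - rxx) * mean
T_est = 0.79 * 40 + 0.21 * 77.3
T_est = 31.6 + 16.233
T_est = 47.833

47.833


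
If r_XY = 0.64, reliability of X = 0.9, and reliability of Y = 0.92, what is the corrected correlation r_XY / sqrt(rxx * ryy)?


r_corrected = rxy / sqrt(rxx * ryy)
= 0.64 / sqrt(0.9 * 0.92)
= 0.64 / sqrt(0.828)
= 0.64 / 0.909945
r_corrected = 0.7033

0.7033


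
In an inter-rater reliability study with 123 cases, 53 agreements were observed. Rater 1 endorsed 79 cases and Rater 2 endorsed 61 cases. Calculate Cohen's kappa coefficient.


P_o = 53/123 = 0.430894
P_e = (79*61 + 44*62) / 15129 = 0.498843
kappa = (P_o - P_e) / (1 - P_e)
kappa = (0.430894 - 0.498843) / (1 - 0.498843)
kappa = -0.1356

-0.1356


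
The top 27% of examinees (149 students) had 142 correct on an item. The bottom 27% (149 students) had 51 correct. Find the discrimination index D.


p_upper = 142/149 = 0.953
p_lower = 51/149 = 0.3423
D = 0.953 - 0.3423 = 0.6107

0.6107


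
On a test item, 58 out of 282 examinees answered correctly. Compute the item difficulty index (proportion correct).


Item difficulty p = number correct / total examinees
p = 58 / 282
p = 0.2057

0.2057


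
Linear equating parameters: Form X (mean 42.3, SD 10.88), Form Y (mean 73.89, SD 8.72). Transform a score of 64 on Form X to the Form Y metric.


slope = SD_Y / SD_X = 8.72 / 10.88 ~ 0.8015
intercept = mean_Y - slope * mean_X = 73.89 - (8.72 / 10.88) * 42.3 ~ 39.9878
Y = slope * X + intercept. To avoid rounding drift from the rounded slope/intercept, evaluate the equivalent form Y = mean_Y + SD_Y * (X - mean_X) / SD_X at full precision:
Y = 73.89 + 8.72 * (64 - 42.3) / 10.88
Y = 73.89 + 8.72 * 21.7 / 10.88
Y = 73.89 + 189.224 / 10.88
Y = 73.89 + 17.3919
Y = 91.2819

91.2819


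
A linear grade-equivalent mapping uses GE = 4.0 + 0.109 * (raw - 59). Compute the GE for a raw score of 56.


raw - median = 56 - 59 = -3
slope * diff = 0.109 * -3 = -0.327
GE = 4.0 + -0.327
GE = 3.673

3.673


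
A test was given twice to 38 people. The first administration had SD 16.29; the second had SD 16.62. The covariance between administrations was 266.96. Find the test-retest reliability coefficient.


r = cov(X,Y) / (SD_X * SD_Y)
r = 266.96 / (16.29 * 16.62)
r = 266.96 / 270.7398
r = 0.986

0.986


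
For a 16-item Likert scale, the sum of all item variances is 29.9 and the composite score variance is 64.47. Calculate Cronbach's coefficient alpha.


alpha = (k/(k-1)) * (1 - sum(si^2)/s_total^2)
= (16/15) * (1 - 29.9/64.47)
alpha = 0.572

0.572


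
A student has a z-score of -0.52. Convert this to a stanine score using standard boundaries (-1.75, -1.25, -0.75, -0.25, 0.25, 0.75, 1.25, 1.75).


Stanine boundaries: [-1.75, -1.25, -0.75, -0.25, 0.25, 0.75, 1.25, 1.75]
z = -0.52
Check each boundary:
  z >= -1.75 -> could be stanine 2
  z >= -1.25 -> could be stanine 3
  z >= -0.75 -> could be stanine 4
  z < -0.25
  z < 0.25
  z < 0.75
  z < 1.25
  z < 1.75
Highest qualifying boundary gives stanine = 4

4


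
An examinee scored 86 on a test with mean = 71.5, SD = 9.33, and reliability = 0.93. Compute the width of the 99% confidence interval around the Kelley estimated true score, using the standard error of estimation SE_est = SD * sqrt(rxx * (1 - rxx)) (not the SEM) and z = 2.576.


True score estimate = 0.93*86 + 0.07*71.5 = 84.985
SE_est = SD * sqrt(rxx * (1 - rxx)) = 9.33 * sqrt(0.93 * 0.07) = 9.33 * sqrt(0.0651) = 2.380522
CI = T_est +/- z * SE_est, so width = 2 * z * SE_est = 2 * 2.576 * 2.380522
Width = 12.2644

12.2644


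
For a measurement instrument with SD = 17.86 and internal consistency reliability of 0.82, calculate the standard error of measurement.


SEM = SD * sqrt(1 - rxx)
SEM = 17.86 * sqrt(1 - 0.82)
SEM = 17.86 * sqrt(0.18) = 17.86 * 0.424264
SEM = 7.5774

7.5774


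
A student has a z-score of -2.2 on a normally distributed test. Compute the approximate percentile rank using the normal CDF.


CDF(z) = 0.5 * (1 + erf(z/sqrt(2)))
erf(-1.5556) = -0.9722
CDF = 0.0139
Percentile rank = 0.0139 * 100 = 1.39

1.39


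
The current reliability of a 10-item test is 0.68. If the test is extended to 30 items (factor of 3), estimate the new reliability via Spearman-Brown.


r_new = (n * rxx) / (1 + (n-1) * rxx)
r_new = (3 * 0.68) / (1 + 2 * 0.68)
r_new = 2.04 / 2.36
r_new = 0.8644

0.8644


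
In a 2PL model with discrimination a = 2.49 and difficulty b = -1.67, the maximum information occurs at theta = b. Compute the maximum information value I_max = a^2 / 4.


For 2PL, max info at theta = b = -1.67
I_max = a^2 / 4 = 2.49^2 / 4
= 6.2001 / 4
I_max = 1.55

1.55


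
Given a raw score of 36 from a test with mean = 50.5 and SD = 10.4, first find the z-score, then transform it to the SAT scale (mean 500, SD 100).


z = (X - mean) / SD = (36 - 50.5) / 10.4
z = -14.5 / 10.4
z = -1.3942
SAT-scale = SAT = 500 + 100z
Carry z at full precision (z = -14.5 / 10.4) into the conversion:
SAT-scale = 500 + 100 * (-14.5 / 10.4) = 500 + -1450 / 10.4
SAT-scale = 500 + -139.4231
SAT-scale = 360.5769

360.5769


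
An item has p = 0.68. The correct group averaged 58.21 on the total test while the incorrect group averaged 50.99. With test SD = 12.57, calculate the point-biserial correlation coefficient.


q = 1 - p = 0.32
rpb = ((M1 - M0) / SD) * sqrt(p * q)
rpb = ((58.21 - 50.99) / 12.57) * sqrt(0.68 * 0.32)
rpb = 0.2679

0.2679


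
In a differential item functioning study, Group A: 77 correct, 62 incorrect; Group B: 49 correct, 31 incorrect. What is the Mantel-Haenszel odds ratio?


Odds_A = 77/62 = 1.2419
Odds_B = 49/31 = 1.5806
OR = Odds_A / Odds_B = 1.2419 / 1.5806
Exactly, OR = (77 * 31) / (62 * 49) = 2387 / 3038
OR = 0.7857

0.7857


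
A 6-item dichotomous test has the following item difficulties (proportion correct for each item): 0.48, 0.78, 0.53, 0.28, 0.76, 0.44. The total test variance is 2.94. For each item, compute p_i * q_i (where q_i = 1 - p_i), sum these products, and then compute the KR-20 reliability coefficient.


For each item, compute p_i * q_i:
  Item 1: 0.48 * 0.52 = 0.2496
  Item 2: 0.78 * 0.22 = 0.1716
  Item 3: 0.53 * 0.47 = 0.2491
  Item 4: 0.28 * 0.72 = 0.2016
  Item 5: 0.76 * 0.24 = 0.1824
  Item 6: 0.44 * 0.56 = 0.2464
Sum(p_i * q_i) = 0.2496 + 0.1716 + 0.2491 + 0.2016 + 0.1824 + 0.2464 = 1.3007
KR-20 = (k/(k-1)) * (1 - Sum(p_i*q_i) / Var_total)
= (6/5) * (1 - 1.3007/2.94)
= 1.2 * 0.5576
KR-20 = 0.6691

0.6691


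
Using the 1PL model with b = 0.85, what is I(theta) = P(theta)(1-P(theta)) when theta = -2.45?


P = 1/(1+exp(-(-2.45-0.85))) = 0.0356
I = P*(1-P) = 0.0356 * 0.9644
I = 0.0343

0.0343


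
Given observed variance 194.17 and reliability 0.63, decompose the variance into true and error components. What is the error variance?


var_true = rxx * var_obs = 0.63 * 194.17 = 122.3271
var_error = var_obs - var_true
var_error = 194.17 - 122.3271
var_error = 71.8429

71.8429


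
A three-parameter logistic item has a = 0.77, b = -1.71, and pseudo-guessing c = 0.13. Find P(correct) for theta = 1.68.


logit = 0.77*(1.68 - -1.71) = 2.6103
P* = 1/(1 + exp(-2.6103)) = 0.9315
P = 0.13 + (1 - 0.13) * 0.9315
P = 0.9404

0.9404


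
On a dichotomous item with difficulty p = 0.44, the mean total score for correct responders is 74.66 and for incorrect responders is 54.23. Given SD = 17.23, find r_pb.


q = 1 - p = 0.56
rpb = ((M1 - M0) / SD) * sqrt(p * q)
rpb = ((74.66 - 54.23) / 17.23) * sqrt(0.44 * 0.56)
rpb = 0.5886

0.5886


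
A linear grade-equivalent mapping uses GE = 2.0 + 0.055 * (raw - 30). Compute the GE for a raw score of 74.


raw - median = 74 - 30 = 44
slope * diff = 0.055 * 44 = 2.42
GE = 2.0 + 2.42
GE = 4.42

4.42


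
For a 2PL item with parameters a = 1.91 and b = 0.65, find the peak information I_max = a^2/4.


For 2PL, max info at theta = b = 0.65
I_max = a^2 / 4 = 1.91^2 / 4
= 3.6481 / 4
I_max = 0.912

0.912


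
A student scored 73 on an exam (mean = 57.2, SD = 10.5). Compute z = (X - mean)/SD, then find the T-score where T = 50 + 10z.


z = (X - mean) / SD = (73 - 57.2) / 10.5
z = 15.8 / 10.5
z = 1.5048
T-score = T = 50 + 10z
Carry z at full precision (z = 15.8 / 10.5) into the conversion:
T-score = 50 + 10 * (15.8 / 10.5) = 50 + 158 / 10.5
T-score = 50 + 15.0476
T-score = 65.0476

65.0476


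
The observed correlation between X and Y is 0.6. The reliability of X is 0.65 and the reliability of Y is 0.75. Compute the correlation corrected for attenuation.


r_corrected = rxy / sqrt(rxx * ryy)
= 0.6 / sqrt(0.65 * 0.75)
= 0.6 / sqrt(0.4875)
= 0.6 / 0.698212
r_corrected = 0.8593

0.8593


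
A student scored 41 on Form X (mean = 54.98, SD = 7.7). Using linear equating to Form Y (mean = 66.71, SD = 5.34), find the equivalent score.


slope = SD_Y / SD_X = 5.34 / 7.7 ~ 0.6935
intercept = mean_Y - slope * mean_X = 66.71 - (5.34 / 7.7) * 54.98 ~ 28.581
Y = slope * X + intercept. To avoid rounding drift from the rounded slope/intercept, evaluate the equivalent form Y = mean_Y + SD_Y * (X - mean_X) / SD_X at full precision:
Y = 66.71 + 5.34 * (41 - 54.98) / 7.7
Y = 66.71 - 5.34 * 13.98 / 7.7
Y = 66.71 - 74.6532 / 7.7
Y = 66.71 - 9.6952
Y = 57.0148

57.0148


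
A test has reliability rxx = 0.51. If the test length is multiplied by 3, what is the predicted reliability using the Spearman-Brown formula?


r_new = (n * rxx) / (1 + (n-1) * rxx)
r_new = (3 * 0.51) / (1 + 2 * 0.51)
r_new = 1.53 / 2.02
r_new = 0.7574

0.7574


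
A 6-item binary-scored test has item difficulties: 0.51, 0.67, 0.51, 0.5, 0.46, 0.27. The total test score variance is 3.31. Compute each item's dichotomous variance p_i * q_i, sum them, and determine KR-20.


For each item, compute p_i * q_i:
  Item 1: 0.51 * 0.49 = 0.2499
  Item 2: 0.67 * 0.33 = 0.2211
  Item 3: 0.51 * 0.49 = 0.2499
  Item 4: 0.5 * 0.5 = 0.25
  Item 5: 0.46 * 0.54 = 0.2484
  Item 6: 0.27 * 0.73 = 0.1971
Sum(p_i * q_i) = 0.2499 + 0.2211 + 0.2499 + 0.25 + 0.2484 + 0.1971 = 1.4164
KR-20 = (k/(k-1)) * (1 - Sum(p_i*q_i) / Var_total)
= (6/5) * (1 - 1.4164/3.31)
= 1.2 * 0.5721
KR-20 = 0.6865

0.6865


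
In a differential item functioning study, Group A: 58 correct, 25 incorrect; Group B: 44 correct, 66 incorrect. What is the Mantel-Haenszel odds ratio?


Odds_A = 58/25 = 2.32
Odds_B = 44/66 = 0.6667
OR = Odds_A / Odds_B = 2.32 / 0.6667
Exactly, OR = (58 * 66) / (25 * 44) = 3828 / 1100
OR = 3.48

3.48


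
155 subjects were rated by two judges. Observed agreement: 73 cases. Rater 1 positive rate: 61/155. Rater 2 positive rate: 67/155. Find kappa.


P_o = 73/155 = 0.470968
P_e = (61*67 + 94*88) / 24025 = 0.514422
kappa = (P_o - P_e) / (1 - P_e)
kappa = (0.470968 - 0.514422) / (1 - 0.514422)
kappa = -0.0895

-0.0895
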